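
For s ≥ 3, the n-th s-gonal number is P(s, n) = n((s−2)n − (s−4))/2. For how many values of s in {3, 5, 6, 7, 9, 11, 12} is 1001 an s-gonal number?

1

s = 3: P(3, 44) = 990 and P(3, 45) = 1035; 1001 is not s-gonal.
s = 5: P(5, 26) = 1001. ✓
s = 6: P(6, 22) = 946 and P(6, 23) = 1035; 1001 is not s-gonal.
s = 7: P(7, 20) = 970 and P(7, 21) = 1071; 1001 is not s-gonal.
s = 9: P(9, 17) = 969 and P(9, 18) = 1089; 1001 is not s-gonal.
s = 11: P(11, 15) = 960 and P(11, 16) = 1096; 1001 is not s-gonal.
s = 12: P(12, 14) = 924 and P(12, 15) = 1065; 1001 is not s-gonal.
Hits: s ∈ {5} → 1.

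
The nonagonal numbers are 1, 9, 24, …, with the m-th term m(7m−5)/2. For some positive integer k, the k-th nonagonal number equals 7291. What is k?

Set n(7n−5)/2 = 7291, giving 7n² − 5n − 14582 = 0.
So n = (5 + 639) / 14 = 644/14 = 46.
Check: 46·(7·46 − 5)/2 = 7291. ✓

46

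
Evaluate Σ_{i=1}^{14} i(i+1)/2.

560

Σ i(i+1)/2 = (Σi² + Σi) / 2 over i = 1..14.
Σi = 105 and Σi² = 1015.
(1·1015 + 1·105) / 2 = 1120/2 = 560.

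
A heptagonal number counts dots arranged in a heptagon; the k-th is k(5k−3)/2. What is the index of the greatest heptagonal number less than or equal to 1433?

Solve n(5n−3)/2 ≤ 1433 for integer n.
n = 24 gives 1404 ≤ 1433, while n = 25 gives 1525 > 1433; so the answer is index 24.

24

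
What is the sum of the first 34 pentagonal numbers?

Σ i(3i−1)/2 = (3Σi² − Σi) / 2 over i = 1..34.
Σi = 595 and Σi² = 13685.
(3·13685 − 1·595) / 2 = 40460/2 = 20230.

20230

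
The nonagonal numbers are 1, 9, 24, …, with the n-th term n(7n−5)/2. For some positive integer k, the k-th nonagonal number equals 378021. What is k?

329

Set n(7n−5)/2 = 378021, giving 7n² − 5n − 756042 = 0.
The discriminant is 25 + 56·378021 = 21169201, and √21169201 = 4601.
So n = (5 + 4601) / 14 = 4606/14 = 329.
Check: 329·(7·329 − 5)/2 = 378021. ✓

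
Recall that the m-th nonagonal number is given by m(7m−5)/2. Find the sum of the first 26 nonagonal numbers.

20826

Σ i(7i−5)/2 = (7Σi² − 5Σi) / 2 over i = 1..26.
Σi = 351 and Σi² = 6201.
(7·6201 − 5·351) / 2 = 41652/2 = 20826.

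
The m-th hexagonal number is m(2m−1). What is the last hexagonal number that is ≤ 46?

Solve n(2n−1) ≤ 46 for integer n.
n = 5 gives 45 ≤ 46, while n = 6 gives 66 > 46; so the answer is 45.

45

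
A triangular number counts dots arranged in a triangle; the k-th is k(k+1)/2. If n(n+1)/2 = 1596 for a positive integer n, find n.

56

Set n(n+1)/2 = 1596, giving n² + n − 3192 = 0.
The discriminant is 1 + 8·1596 = 12769, and √12769 = 113.
So n = (-1 + 113) / 2 = 112/2 = 56.
Check: 56·57/2 = 1596. ✓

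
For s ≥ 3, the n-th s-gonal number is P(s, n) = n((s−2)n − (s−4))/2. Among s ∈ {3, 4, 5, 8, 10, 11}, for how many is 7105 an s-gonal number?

1

s = 3: P(3, 118) = 7021 and P(3, 119) = 7140; 7105 is not s-gonal.
s = 4: P(4, 84) = 7056 and P(4, 85) = 7225; 7105 is not s-gonal.
s = 5: P(5, 68) = 6902 and P(5, 69) = 7107; 7105 is not s-gonal.
s = 8: P(8, 49) = 7105. ✓
s = 10: P(10, 42) = 6930 and P(10, 43) = 7267; 7105 is not s-gonal.
s = 11: P(11, 40) = 7060 and P(11, 41) = 7421; 7105 is not s-gonal.
Hits: s ∈ {8} → 1.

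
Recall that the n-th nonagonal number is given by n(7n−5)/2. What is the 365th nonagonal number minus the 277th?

197516

365·(7·365 − 5)/2 = 465375 and 277·(7·277 − 5)/2 = 267859.
Difference: 465375 − 267859 = 197516.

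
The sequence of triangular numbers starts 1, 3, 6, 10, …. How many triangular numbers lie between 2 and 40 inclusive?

7

The n-th triangular number is n(n+1)/2.
Smallest index with value ≥ 2: n = 2 (giving 3).
Largest index with value ≤ 40: n = 8 (giving 36).
Indices 2 through 8: 7 terms.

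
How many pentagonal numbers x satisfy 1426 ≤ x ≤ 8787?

46

The n-th pentagonal number is n(3n−1)/2.
Smallest index with value ≥ 1426: n = 31 (giving 1426).
Largest index with value ≤ 8787: n = 76 (giving 8626).
Indices 31 through 76: 46 terms.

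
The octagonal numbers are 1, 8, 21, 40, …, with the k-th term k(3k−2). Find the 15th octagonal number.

The 15th octagonal number is n(3n−2) with n = 15.
15·(3·15 − 2) = 15·43 = 645.

645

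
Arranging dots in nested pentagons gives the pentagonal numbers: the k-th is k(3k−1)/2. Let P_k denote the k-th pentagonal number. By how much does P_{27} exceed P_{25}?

27·(3·27 − 1)/2 = 1080 and 25·(3·25 − 1)/2 = 925.
Difference: 1080 − 925 = 155.

155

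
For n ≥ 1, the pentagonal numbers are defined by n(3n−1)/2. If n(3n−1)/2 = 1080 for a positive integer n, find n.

27

Set n(3n−1)/2 = 1080, giving 3n² − n − 2160 = 0.
The discriminant is 1 + 24·1080 = 25921, and √25921 = 161.
So n = (1 + 161) / 6 = 162/6 = 27.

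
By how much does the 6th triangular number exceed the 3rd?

15

6·7/2 = 21 and 3·4/2 = 6.
Difference: 21 − 6 = 15.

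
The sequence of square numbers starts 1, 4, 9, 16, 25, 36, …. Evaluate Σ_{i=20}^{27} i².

4460

Σ_{i=20}^{27} i² = 6930 − 2470 = 4460.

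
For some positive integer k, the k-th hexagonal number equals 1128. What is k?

Set n(2n−1) = 1128, giving 2n² − n − 1128 = 0.
The discriminant is 1 + 8·1128 = 9025, and √9025 = 95.
So n = (1 + 95) / 4 = 96/4 = 24.

24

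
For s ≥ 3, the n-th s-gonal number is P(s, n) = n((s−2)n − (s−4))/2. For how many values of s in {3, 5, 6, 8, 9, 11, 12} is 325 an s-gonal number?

3

s = 3: P(3, 25) = 325. ✓
s = 5: P(5, 14) = 287 and P(5, 15) = 330; 325 is not s-gonal.
s = 6: P(6, 13) = 325. ✓
s = 8: P(8, 10) = 280 and P(8, 11) = 341; 325 is not s-gonal.
s = 9: P(9, 10) = 325. ✓
s = 11: P(11, 8) = 260 and P(11, 9) = 333; 325 is not s-gonal.
s = 12: P(12, 8) = 288 and P(12, 9) = 369; 325 is not s-gonal.
Hits: s ∈ {3, 6, 9} → 3.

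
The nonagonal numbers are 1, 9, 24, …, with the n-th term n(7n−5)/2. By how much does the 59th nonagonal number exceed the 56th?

59·(7·59 − 5)/2 = 12036 and 56·(7·56 − 5)/2 = 10836.
Difference: 12036 − 10836 = 1200.

1200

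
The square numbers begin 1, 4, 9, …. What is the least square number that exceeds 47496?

Solve n² > 47496 for integer n.
The largest n with value ≤ 47496 is 217 (since 47089 ≤ 47496 < 47524), so the first above is n = 218, value 47524.

47524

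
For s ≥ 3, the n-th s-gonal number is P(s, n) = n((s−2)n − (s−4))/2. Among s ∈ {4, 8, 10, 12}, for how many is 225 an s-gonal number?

2

s = 4: P(4, 15) = 225. ✓
s = 8: P(8, 9) = 225. ✓
s = 10: P(10, 7) = 175 and P(10, 8) = 232; 225 is not s-gonal.
s = 12: P(12, 7) = 217 and P(12, 8) = 288; 225 is not s-gonal.
Hits: s ∈ {4, 8} → 2.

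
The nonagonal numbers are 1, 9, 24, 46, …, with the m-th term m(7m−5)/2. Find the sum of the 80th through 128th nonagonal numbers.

1876504

Σ i(7i−5)/2 = (7Σi² − 5Σi) / 2 over i = 80..128.
Σi = 8256 − 3160 = 5096 and Σi² = 707264 − 167480 = 539784.
(7·539784 − 5·5096) / 2 = 3753008/2 = 1876504.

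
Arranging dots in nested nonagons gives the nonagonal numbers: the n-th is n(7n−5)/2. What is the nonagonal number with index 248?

214644

The 248th nonagonal number is n(7n−5)/2 with n = 248.
248·(7·248 − 5)/2 = 248·1731/2 = 214644.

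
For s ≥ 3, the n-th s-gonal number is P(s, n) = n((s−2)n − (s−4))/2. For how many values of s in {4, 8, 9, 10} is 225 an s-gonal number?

s = 4: P(4, 15) = 225. ✓
s = 8: P(8, 9) = 225. ✓
s = 9: P(9, 8) = 204 and P(9, 9) = 261; 225 is not s-gonal.
s = 10: P(10, 7) = 175 and P(10, 8) = 232; 225 is not s-gonal.
Hits: s ∈ {4, 8} → 2.

2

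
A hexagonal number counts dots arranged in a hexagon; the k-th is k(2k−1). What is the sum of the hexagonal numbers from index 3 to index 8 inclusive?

365

Σ i(2i−1) = 2Σi² − Σi over i = 3..8.
Σi = 36 − 3 = 33 and Σi² = 204 − 5 = 199.
2·199 − 1·33 = 365.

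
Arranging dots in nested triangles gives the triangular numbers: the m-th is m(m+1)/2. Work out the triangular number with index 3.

3·4/2 = 12/2 = 6.

6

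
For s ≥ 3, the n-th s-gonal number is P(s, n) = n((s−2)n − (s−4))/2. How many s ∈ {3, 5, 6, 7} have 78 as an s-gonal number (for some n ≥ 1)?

1

s = 3: P(3, 12) = 78. ✓
s = 5: P(5, 7) = 70 and P(5, 8) = 92; 78 is not s-gonal.
s = 6: P(6, 6) = 66 and P(6, 7) = 91; 78 is not s-gonal.
s = 7: P(7, 5) = 55 and P(7, 6) = 81; 78 is not s-gonal.
Hits: s ∈ {3} → 1.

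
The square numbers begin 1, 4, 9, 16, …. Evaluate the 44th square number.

44² = 1936.

1936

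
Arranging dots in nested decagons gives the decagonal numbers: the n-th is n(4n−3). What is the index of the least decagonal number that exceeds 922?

16

Solve n(4n−3) > 922 for integer n.
The largest n with value ≤ 922 is 15 (since 855 ≤ 922 < 976), so the first above is n = 16, value 976.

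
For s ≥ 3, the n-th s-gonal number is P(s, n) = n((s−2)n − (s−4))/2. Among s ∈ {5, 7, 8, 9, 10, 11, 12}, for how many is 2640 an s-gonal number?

s = 5: P(5, 42) = 2625 and P(5, 43) = 2752; 2640 is not s-gonal.
s = 7: P(7, 32) = 2512 and P(7, 33) = 2673; 2640 is not s-gonal.
s = 8: P(8, 30) = 2640. ✓
s = 9: P(9, 27) = 2484 and P(9, 28) = 2674; 2640 is not s-gonal.
s = 10: P(10, 26) = 2626 and P(10, 27) = 2835; 2640 is not s-gonal.
s = 11: P(11, 24) = 2508 and P(11, 25) = 2725; 2640 is not s-gonal.
s = 12: P(12, 23) = 2553 and P(12, 24) = 2784; 2640 is not s-gonal.
Hits: s ∈ {8} → 1.

1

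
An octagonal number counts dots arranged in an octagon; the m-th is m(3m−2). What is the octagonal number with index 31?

The 31st octagonal number is n(3n−2) with n = 31.
31·(3·31 − 2) = 31·91 = 2821.

2821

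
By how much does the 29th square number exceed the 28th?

57

n² − (n−1)² = 2n − 1, so 29² − 28² = 2·29 − 1 = 57.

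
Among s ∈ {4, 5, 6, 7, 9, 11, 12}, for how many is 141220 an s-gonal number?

s = 4: P(4, 375) = 140625 and P(4, 376) = 141376; 141220 is not s-gonal.
s = 5: P(5, 307) = 141220. ✓
s = 6: P(6, 265) = 140185 and P(6, 266) = 141246; 141220 is not s-gonal.
s = 7: P(7, 237) = 140067 and P(7, 238) = 141253; 141220 is not s-gonal.
s = 9: P(9, 201) = 140901 and P(9, 202) = 142309; 141220 is not s-gonal.
s = 11: P(11, 177) = 140361 and P(11, 178) = 141955; 141220 is not s-gonal.
s = 12: P(12, 168) = 140448 and P(12, 169) = 142129; 141220 is not s-gonal.
Hits: s ∈ {5} → 1.

1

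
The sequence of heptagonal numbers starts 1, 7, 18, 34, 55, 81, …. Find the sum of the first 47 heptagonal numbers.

87608

Σ i(5i−3)/2 = (5Σi² − 3Σi) / 2 over i = 1..47.
Σi = 1128 and Σi² = 35720.
(5·35720 − 3·1128) / 2 = 175216/2 = 87608.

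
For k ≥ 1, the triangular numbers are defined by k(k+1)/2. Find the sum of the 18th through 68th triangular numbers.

Σ i(i+1)/2 = (Σi² + Σi) / 2 over i = 18..68.
Σi = 2346 − 153 = 2193 and Σi² = 107134 − 1785 = 105349.
(1·105349 + 1·2193) / 2 = 107542/2 = 53771.

53771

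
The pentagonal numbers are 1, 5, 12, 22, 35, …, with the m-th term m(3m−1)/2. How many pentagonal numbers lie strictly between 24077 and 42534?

42

The n-th pentagonal number is n(3n−1)/2.
Smallest index with value > 24077: n = 127 (giving 24130).
Largest index with value < 42534: n = 168 (giving 42252).
Indices 127 through 168: 42 terms.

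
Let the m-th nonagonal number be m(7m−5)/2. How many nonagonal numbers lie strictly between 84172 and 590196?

255

The n-th nonagonal number is n(7n−5)/2.
Smallest index with value > 84172: n = 156 (giving 84786).
Largest index with value < 590196: n = 410 (giving 587325).
Indices 156 through 410: 255 terms.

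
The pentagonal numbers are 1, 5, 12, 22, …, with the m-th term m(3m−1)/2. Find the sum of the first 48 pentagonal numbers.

56448

Σ i(3i−1)/2 = (3Σi² − Σi) / 2 over i = 1..48.
Σi = 1176 and Σi² = 38024.
(3·38024 − 1·1176) / 2 = 112896/2 = 56448.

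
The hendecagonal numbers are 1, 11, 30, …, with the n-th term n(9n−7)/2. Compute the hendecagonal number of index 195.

The 195th hendecagonal number is n(9n−7)/2 with n = 195.
195·(9·195 − 7)/2 = 195·1748/2 = 195·874 = 170430.

170430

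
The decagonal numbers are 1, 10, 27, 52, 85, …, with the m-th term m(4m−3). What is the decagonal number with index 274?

299482

274·(4·274 − 3) = 274·1093 = 299482.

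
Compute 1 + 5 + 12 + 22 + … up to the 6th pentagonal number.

126

Σ i(3i−1)/2 = (3Σi² − Σi) / 2 over i = 1..6.
Σi = 21 and Σi² = 91.
(3·91 − 1·21) / 2 = 252/2 = 126.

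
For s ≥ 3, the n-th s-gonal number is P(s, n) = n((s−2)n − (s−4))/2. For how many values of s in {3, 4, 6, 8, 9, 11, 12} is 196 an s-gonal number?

s = 3: P(3, 19) = 190 and P(3, 20) = 210; 196 is not s-gonal.
s = 4: P(4, 14) = 196. ✓
s = 6: P(6, 10) = 190 and P(6, 11) = 231; 196 is not s-gonal.
s = 8: P(8, 8) = 176 and P(8, 9) = 225; 196 is not s-gonal.
s = 9: P(9, 7) = 154 and P(9, 8) = 204; 196 is not s-gonal.
s = 11: P(11, 7) = 196. ✓
s = 12: P(12, 6) = 156 and P(12, 7) = 217; 196 is not s-gonal.
Hits: s ∈ {4, 11} → 2.

2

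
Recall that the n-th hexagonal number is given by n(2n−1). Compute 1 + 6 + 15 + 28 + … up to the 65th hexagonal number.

Σ i(2i−1) = 2Σi² − Σi over i = 1..65.
Σi = 2145 and Σi² = 93665.
2·93665 − 1·2145 = 185185.

185185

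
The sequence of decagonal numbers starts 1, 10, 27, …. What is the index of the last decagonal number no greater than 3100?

28

Solve n(4n−3) ≤ 3100 for integer n.
n = 28 gives 3052 ≤ 3100, while n = 29 gives 3277 > 3100; so the answer is index 28.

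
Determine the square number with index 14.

The 14th square number is n² with n = 14.
14² = 196.

196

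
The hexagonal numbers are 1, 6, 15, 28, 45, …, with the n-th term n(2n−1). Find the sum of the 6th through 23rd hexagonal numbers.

8277

Σ i(2i−1) = 2Σi² − Σi over i = 6..23.
Σi = 276 − 15 = 261 and Σi² = 4324 − 55 = 4269.
2·4269 − 1·261 = 8277.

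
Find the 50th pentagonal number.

50·(3·50 − 1)/2 = 50·149/2 = 3725.

3725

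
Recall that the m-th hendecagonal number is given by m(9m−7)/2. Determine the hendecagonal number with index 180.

145170

The 180th hendecagonal number is n(9n−7)/2 with n = 180.
180·(9·180 − 7)/2 = 180·1613/2 = 145170.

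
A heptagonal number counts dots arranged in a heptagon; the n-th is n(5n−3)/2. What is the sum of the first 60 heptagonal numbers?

181780

Σ i(5i−3)/2 = (5Σi² − 3Σi) / 2 over i = 1..60.
Σi = 1830 and Σi² = 73810.
(5·73810 − 3·1830) / 2 = 363560/2 = 181780.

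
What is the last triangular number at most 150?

Solve n(n+1)/2 ≤ 150 for integer n.
n = 16 gives 136 ≤ 150, while n = 17 gives 153 > 150; so the answer is 136.

136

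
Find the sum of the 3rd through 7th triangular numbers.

80

Σ i(i+1)/2 = (Σi² + Σi) / 2 over i = 3..7.
Σi = 28 − 3 = 25 and Σi² = 140 − 5 = 135.
(1·135 + 1·25) / 2 = 160/2 = 80.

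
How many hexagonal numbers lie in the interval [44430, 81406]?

The n-th hexagonal number is n(2n−1).
Smallest index with value ≥ 44430: n = 150 (giving 44850).
Largest index with value ≤ 81406: n = 202 (giving 81406).
Indices 150 through 202: 53 terms.

53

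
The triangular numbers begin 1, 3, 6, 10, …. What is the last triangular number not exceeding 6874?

6786

Solve n(n+1)/2 ≤ 6874 for integer n.
n = 116 gives 6786 ≤ 6874, while n = 117 gives 6903 > 6874; so the answer is 6786.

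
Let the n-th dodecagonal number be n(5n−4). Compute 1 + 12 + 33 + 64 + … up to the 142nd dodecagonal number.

4782063

Σ i(5i−4) = 5Σi² − 4Σi over i = 1..142.
Σi = 10153 and Σi² = 964535.
5·964535 − 4·10153 = 4782063.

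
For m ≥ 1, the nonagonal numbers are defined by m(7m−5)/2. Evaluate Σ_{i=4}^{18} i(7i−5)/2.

Σ i(7i−5)/2 = (7Σi² − 5Σi) / 2 over i = 4..18.
Σi = 171 − 6 = 165 and Σi² = 2109 − 14 = 2095.
(7·2095 − 5·165) / 2 = 13840/2 = 6920.

6920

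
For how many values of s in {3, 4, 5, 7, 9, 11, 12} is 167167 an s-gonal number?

1

s = 3: P(3, 577) = 166753 and P(3, 578) = 167331; 167167 is not s-gonal.
s = 4: P(4, 408) = 166464 and P(4, 409) = 167281; 167167 is not s-gonal.
s = 5: P(5, 334) = 167167. ✓
s = 7: P(7, 258) = 166023 and P(7, 259) = 167314; 167167 is not s-gonal.
s = 9: P(9, 218) = 165789 and P(9, 219) = 167316; 167167 is not s-gonal.
s = 11: P(11, 193) = 166945 and P(11, 194) = 168683; 167167 is not s-gonal.
s = 12: P(12, 183) = 166713 and P(12, 184) = 168544; 167167 is not s-gonal.
Hits: s ∈ {5} → 1.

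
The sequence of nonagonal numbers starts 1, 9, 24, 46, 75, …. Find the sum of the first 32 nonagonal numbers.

Σ i(7i−5)/2 = (7Σi² − 5Σi) / 2 over i = 1..32.
Σi = 528 and Σi² = 11440.
(7·11440 − 5·528) / 2 = 77440/2 = 38720.

38720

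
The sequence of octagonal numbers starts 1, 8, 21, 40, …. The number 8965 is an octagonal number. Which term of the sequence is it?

55

Set n(3n−2) = 8965, giving 3n² − 2n − 8965 = 0.
The discriminant is 4 + 12·8965 = 107584, and √107584 = 328.
So n = (2 + 328) / 6 = 330/6 = 55.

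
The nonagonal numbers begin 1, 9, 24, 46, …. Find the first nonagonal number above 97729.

Solve n(7n−5)/2 > 97729 for integer n.
The largest n with value ≤ 97729 is 167 (since 97194 ≤ 97729 < 98364), so the first above is n = 168, value 98364.

98364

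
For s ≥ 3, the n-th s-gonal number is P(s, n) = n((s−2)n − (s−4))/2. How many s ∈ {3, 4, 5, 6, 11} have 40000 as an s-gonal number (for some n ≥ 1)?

1

s = 3: P(3, 282) = 39903 and P(3, 283) = 40186; 40000 is not s-gonal.
s = 4: P(4, 200) = 40000. ✓
s = 5: P(5, 163) = 39772 and P(5, 164) = 40262; 40000 is not s-gonal.
s = 6: P(6, 141) = 39621 and P(6, 142) = 40186; 40000 is not s-gonal.
s = 11: P(11, 94) = 39433 and P(11, 95) = 40280; 40000 is not s-gonal.
Hits: s ∈ {4} → 1.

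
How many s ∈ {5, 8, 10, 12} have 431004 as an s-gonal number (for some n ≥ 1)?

s = 5: P(5, 536) = 430676 and P(5, 537) = 432285; 431004 is not s-gonal.
s = 8: P(8, 379) = 430165 and P(8, 380) = 432440; 431004 is not s-gonal.
s = 10: P(10, 328) = 429352 and P(10, 329) = 431977; 431004 is not s-gonal.
s = 12: P(12, 294) = 431004. ✓
Hits: s ∈ {12} → 1.

1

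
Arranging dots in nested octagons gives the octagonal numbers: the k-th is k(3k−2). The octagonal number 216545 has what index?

Set n(3n−2) = 216545, giving 3n² − 2n − 216545 = 0.
The discriminant is 4 + 12·216545 = 2598544, and √2598544 = 1612.
So n = (2 + 1612) / 6 = 1614/6 = 269.

269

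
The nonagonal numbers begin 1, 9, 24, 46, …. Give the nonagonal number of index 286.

285571

The 286th nonagonal number is n(7n−5)/2 with n = 286.
286·(7·286 − 5)/2 = 286·1997/2 = 285571.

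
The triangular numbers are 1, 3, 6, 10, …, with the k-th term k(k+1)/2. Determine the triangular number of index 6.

21

The 6th triangular number is n(n+1)/2 with n = 6.
6·7/2 = 42/2 = 21.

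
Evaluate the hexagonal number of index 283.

159895

The 283rd hexagonal number is n(2n−1) with n = 283.
283·(2·283 − 1) = 283·565 = 159895.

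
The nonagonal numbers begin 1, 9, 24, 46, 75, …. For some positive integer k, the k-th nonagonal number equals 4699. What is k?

Set n(7n−5)/2 = 4699, giving 7n² − 5n − 9398 = 0.
So n = (5 + 513) / 14 = 518/14 = 37.

37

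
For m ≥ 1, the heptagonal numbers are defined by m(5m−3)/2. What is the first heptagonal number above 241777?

Solve n(5n−3)/2 > 241777 for integer n.
The largest n with value ≤ 241777 is 311 (since 241336 ≤ 241777 < 242892), so the first above is n = 312, value 242892.

242892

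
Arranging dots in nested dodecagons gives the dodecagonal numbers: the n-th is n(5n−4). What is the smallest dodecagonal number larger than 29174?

Solve n(5n−4) > 29174 for integer n.
The largest n with value ≤ 29174 is 76 (since 28576 ≤ 29174 < 29337), so the first above is n = 77, value 29337.

29337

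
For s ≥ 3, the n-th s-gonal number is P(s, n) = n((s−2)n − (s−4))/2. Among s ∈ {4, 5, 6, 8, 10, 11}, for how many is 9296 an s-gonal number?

1

s = 4: P(4, 96) = 9216 and P(4, 97) = 9409; 9296 is not s-gonal.
s = 5: P(5, 78) = 9087 and P(5, 79) = 9322; 9296 is not s-gonal.
s = 6: P(6, 68) = 9180 and P(6, 69) = 9453; 9296 is not s-gonal.
s = 8: P(8, 56) = 9296. ✓
s = 10: P(10, 48) = 9072 and P(10, 49) = 9457; 9296 is not s-gonal.
s = 11: P(11, 45) = 8955 and P(11, 46) = 9361; 9296 is not s-gonal.
Hits: s ∈ {8} → 1.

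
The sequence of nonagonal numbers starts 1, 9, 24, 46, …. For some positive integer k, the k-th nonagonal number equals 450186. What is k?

359

Set n(7n−5)/2 = 450186, giving 7n² − 5n − 900372 = 0.
So n = (5 + 5021) / 14 = 5026/14 = 359.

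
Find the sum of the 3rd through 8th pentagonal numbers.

282

Σ i(3i−1)/2 = (3Σi² − Σi) / 2 over i = 3..8.
Σi = 36 − 3 = 33 and Σi² = 204 − 5 = 199.
(3·199 − 1·33) / 2 = 564/2 = 282.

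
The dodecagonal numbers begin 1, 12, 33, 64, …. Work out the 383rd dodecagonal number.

The 383rd dodecagonal number is n(5n−4) with n = 383.
383·(5·383 − 4) = 383·1911 = 731913.

731913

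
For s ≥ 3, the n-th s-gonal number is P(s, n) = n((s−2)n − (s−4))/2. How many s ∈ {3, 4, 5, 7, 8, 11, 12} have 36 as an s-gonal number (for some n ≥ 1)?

s = 3: P(3, 8) = 36. ✓
s = 4: P(4, 6) = 36. ✓
s = 5: P(5, 5) = 35 and P(5, 6) = 51; 36 is not s-gonal.
s = 7: P(7, 4) = 34 and P(7, 5) = 55; 36 is not s-gonal.
s = 8: P(8, 3) = 21 and P(8, 4) = 40; 36 is not s-gonal.
s = 11: P(11, 3) = 30 and P(11, 4) = 58; 36 is not s-gonal.
s = 12: P(12, 3) = 33 and P(12, 4) = 64; 36 is not s-gonal.
Hits: s ∈ {3, 4} → 2.

2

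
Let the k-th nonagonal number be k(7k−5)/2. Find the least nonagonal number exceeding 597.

651

Solve n(7n−5)/2 > 597 for integer n.
The largest n with value ≤ 597 is 13 (since 559 ≤ 597 < 651), so the first above is n = 14, value 651.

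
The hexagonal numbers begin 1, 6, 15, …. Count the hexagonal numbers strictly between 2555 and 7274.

25

The n-th hexagonal number is n(2n−1).
Smallest index with value > 2555: n = 36 (giving 2556).
Largest index with value < 7274: n = 60 (giving 7140).
Indices 36 through 60: 25 terms.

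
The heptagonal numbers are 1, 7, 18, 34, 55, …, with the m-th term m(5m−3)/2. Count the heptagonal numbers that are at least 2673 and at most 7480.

The n-th heptagonal number is n(5n−3)/2.
Smallest index with value ≥ 2673: n = 33 (giving 2673).
Largest index with value ≤ 7480: n = 55 (giving 7480).
Indices 33 through 55: 23 terms.

23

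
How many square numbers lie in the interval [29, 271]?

The n-th square number is n².
Smallest index with value ≥ 29: n = 6 (giving 36).
Largest index with value ≤ 271: n = 16 (giving 256).
Indices 6 through 16: 11 terms.

11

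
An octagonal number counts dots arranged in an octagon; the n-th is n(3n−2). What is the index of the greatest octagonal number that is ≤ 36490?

Solve n(3n−2) ≤ 36490 for integer n.
n = 110 gives 36080 ≤ 36490, while n = 111 gives 36741 > 36490; so the answer is index 110.

110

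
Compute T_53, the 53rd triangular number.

The 53rd triangular number is n(n+1)/2 with n = 53.
53·54/2 = 2862/2 = 1431.

1431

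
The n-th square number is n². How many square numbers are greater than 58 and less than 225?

The n-th square number is n².
Smallest index with value > 58: n = 8 (giving 64).
Largest index with value < 225: n = 14 (giving 196).
Indices 8 through 14: 7 terms.

7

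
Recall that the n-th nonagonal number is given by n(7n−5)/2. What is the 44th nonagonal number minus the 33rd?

44·(7·44 − 5)/2 = 6666 and 33·(7·33 − 5)/2 = 3729.
Difference: 6666 − 3729 = 2937.

2937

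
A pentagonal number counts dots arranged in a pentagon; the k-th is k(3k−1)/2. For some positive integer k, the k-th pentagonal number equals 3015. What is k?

45

Set n(3n−1)/2 = 3015, giving 3n² − n − 6030 = 0.
The discriminant is 1 + 24·3015 = 72361, and √72361 = 269.
So n = (1 + 269) / 6 = 270/6 = 45.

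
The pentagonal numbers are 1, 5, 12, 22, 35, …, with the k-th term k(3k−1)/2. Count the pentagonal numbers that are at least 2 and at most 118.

The n-th pentagonal number is n(3n−1)/2.
Smallest index with value ≥ 2: n = 2 (giving 5).
Largest index with value ≤ 118: n = 9 (giving 117).
Indices 2 through 9: 8 terms.

8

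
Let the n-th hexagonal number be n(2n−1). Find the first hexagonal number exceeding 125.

153

Solve n(2n−1) > 125 for integer n.
The largest n with value ≤ 125 is 8 (since 120 ≤ 125 < 153), so the first above is n = 9, value 153.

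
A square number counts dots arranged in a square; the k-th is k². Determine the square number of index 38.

1444

38² = 1444.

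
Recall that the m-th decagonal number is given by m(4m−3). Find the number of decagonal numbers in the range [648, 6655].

28

The n-th decagonal number is n(4n−3).
Smallest index with value ≥ 648: n = 14 (giving 742).
Largest index with value ≤ 6655: n = 41 (giving 6601).
Indices 14 through 41: 28 terms.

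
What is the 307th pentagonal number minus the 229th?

62673

307·(3·307 − 1)/2 = 141220 and 229·(3·229 − 1)/2 = 78547.
Difference: 141220 − 78547 = 62673.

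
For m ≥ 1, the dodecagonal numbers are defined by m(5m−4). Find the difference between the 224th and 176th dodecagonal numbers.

224·(5·224 − 4) = 249984 and 176·(5·176 − 4) = 154176.
Difference: 249984 − 154176 = 95808.

95808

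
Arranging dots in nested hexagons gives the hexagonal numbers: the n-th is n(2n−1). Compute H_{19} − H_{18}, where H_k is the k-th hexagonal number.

Consecutive hexagonal numbers differ by 4n − 3: here 4·19 − 3 = 73.

73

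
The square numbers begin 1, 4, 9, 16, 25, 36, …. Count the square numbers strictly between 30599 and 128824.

184

The n-th square number is n².
Smallest index with value > 30599: n = 175 (giving 30625).
Largest index with value < 128824: n = 358 (giving 128164).
Indices 175 through 358: 184 terms.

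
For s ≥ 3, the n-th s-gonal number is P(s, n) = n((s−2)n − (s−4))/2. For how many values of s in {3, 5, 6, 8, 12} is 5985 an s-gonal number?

s = 3: P(3, 108) = 5886 and P(3, 109) = 5995; 5985 is not s-gonal.
s = 5: P(5, 63) = 5922 and P(5, 64) = 6112; 5985 is not s-gonal.
s = 6: P(6, 54) = 5778 and P(6, 55) = 5995; 5985 is not s-gonal.
s = 8: P(8, 45) = 5985. ✓
s = 12: P(12, 35) = 5985. ✓
Hits: s ∈ {8, 12} → 2.

2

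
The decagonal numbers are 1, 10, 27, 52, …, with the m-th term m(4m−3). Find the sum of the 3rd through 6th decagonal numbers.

290

Σ i(4i−3) = 4Σi² − 3Σi over i = 3..6.
Σi = 21 − 3 = 18 and Σi² = 91 − 5 = 86.
4·86 − 3·18 = 290.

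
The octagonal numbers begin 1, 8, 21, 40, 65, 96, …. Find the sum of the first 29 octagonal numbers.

Σ i(3i−2) = 3Σi² − 2Σi over i = 1..29.
Σi = 435 and Σi² = 8555.
3·8555 − 2·435 = 24795.

24795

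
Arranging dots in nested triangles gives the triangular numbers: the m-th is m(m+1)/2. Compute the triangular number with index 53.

1431

The 53rd triangular number is n(n+1)/2 with n = 53.
53·54/2 = 2862/2 = 1431.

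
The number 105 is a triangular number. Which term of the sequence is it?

14

Set n(n+1)/2 = 105, giving n² + n − 210 = 0.
The discriminant is 1 + 8·105 = 841, and √841 = 29.
So n = (-1 + 29) / 2 = 28/2 = 14.
Check: 14·15/2 = 105. ✓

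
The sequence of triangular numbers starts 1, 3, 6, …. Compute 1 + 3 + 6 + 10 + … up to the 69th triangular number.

57155

Σ i(i+1)/2 = (Σi² + Σi) / 2 over i = 1..69.
Σi = 2415 and Σi² = 111895.
(1·111895 + 1·2415) / 2 = 114310/2 = 57155.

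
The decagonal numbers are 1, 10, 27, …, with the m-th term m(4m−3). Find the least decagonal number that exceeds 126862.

Solve n(4n−3) > 126862 for integer n.
The largest n with value ≤ 126862 is 178 (since 126202 ≤ 126862 < 127627), so the first above is n = 179, value 127627.

127627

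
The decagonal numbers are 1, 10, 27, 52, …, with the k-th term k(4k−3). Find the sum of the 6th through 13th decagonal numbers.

Σ i(4i−3) = 4Σi² − 3Σi over i = 6..13.
Σi = 91 − 15 = 76 and Σi² = 819 − 55 = 764.
4·764 − 3·76 = 2828.

2828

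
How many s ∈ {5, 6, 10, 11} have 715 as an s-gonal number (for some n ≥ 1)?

2

s = 5: P(5, 22) = 715. ✓
s = 6: P(6, 19) = 703 and P(6, 20) = 780; 715 is not s-gonal.
s = 10: P(10, 13) = 637 and P(10, 14) = 742; 715 is not s-gonal.
s = 11: P(11, 13) = 715. ✓
Hits: s ∈ {5, 11} → 2.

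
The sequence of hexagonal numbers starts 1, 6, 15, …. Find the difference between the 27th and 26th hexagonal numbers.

105

Consecutive hexagonal numbers differ by 4n − 3: here 4·27 − 3 = 105.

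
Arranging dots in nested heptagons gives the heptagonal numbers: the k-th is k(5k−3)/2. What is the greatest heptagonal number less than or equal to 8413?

8323

Solve n(5n−3)/2 ≤ 8413 for integer n.
n = 58 gives 8323 ≤ 8413, while n = 59 gives 8614 > 8413; so the answer is 8323.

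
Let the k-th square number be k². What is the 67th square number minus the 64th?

393

67² = 4489 and 64² = 4096.
Difference: 4489 − 4096 = 393.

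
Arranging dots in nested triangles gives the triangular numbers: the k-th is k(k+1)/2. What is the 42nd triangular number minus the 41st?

42

Consecutive triangular numbers differ by n: T_{42} − T_{41} = 42.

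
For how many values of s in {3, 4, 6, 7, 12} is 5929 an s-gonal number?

s = 3: P(3, 108) = 5886 and P(3, 109) = 5995; 5929 is not s-gonal.
s = 4: P(4, 77) = 5929. ✓
s = 6: P(6, 54) = 5778 and P(6, 55) = 5995; 5929 is not s-gonal.
s = 7: P(7, 49) = 5929. ✓
s = 12: P(12, 34) = 5644 and P(12, 35) = 5985; 5929 is not s-gonal.
Hits: s ∈ {4, 7} → 2.

2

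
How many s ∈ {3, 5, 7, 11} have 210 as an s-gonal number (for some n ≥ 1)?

2

s = 3: P(3, 20) = 210. ✓
s = 5: P(5, 12) = 210. ✓
s = 7: P(7, 9) = 189 and P(7, 10) = 235; 210 is not s-gonal.
s = 11: P(11, 7) = 196 and P(11, 8) = 260; 210 is not s-gonal.
Hits: s ∈ {3, 5} → 2.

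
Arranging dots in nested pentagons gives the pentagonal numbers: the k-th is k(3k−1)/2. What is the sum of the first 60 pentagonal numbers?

109800

Σ i(3i−1)/2 = (3Σi² − Σi) / 2 over i = 1..60.
Σi = 1830 and Σi² = 73810.
(3·73810 − 1·1830) / 2 = 219600/2 = 109800.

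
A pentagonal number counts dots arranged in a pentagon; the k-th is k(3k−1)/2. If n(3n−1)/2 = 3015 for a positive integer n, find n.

Set n(3n−1)/2 = 3015, giving 3n² − n − 6030 = 0.
So n = (1 + 269) / 6 = 270/6 = 45.

45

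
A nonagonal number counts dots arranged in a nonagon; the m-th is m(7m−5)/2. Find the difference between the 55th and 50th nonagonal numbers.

1825

55·(7·55 − 5)/2 = 10450 and 50·(7·50 − 5)/2 = 8625.
Difference: 10450 − 8625 = 1825.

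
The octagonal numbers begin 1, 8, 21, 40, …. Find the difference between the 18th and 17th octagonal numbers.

103

Consecutive octagonal numbers differ by 6n − 5: here 6·18 − 5 = 103.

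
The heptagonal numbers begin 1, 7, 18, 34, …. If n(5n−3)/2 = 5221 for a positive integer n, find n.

Set n(5n−3)/2 = 5221, giving 5n² − 3n − 10442 = 0.
So n = (3 + 457) / 10 = 460/10 = 46.
Check: 46·(5·46 − 3)/2 = 5221. ✓

46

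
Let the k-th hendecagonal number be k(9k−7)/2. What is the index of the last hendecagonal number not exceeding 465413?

321

Solve n(9n−7)/2 ≤ 465413 for integer n.
n = 321 gives 462561 ≤ 465413, while n = 322 gives 465451 > 465413; so the answer is index 321.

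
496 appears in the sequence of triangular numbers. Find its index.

Set n(n+1)/2 = 496, giving n² + n − 992 = 0.
The discriminant is 1 + 8·496 = 3969, and √3969 = 63.
So n = (-1 + 63) / 2 = 62/2 = 31.

31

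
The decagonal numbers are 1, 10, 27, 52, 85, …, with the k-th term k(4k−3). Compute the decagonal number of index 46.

The 46th decagonal number is n(4n−3) with n = 46.
46·(4·46 − 3) = 46·181 = 8326.

8326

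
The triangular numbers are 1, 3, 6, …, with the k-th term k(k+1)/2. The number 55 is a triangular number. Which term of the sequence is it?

10

Set n(n+1)/2 = 55, giving n² + n − 110 = 0.
The discriminant is 1 + 8·55 = 441, and √441 = 21.
So n = (-1 + 21) / 2 = 20/2 = 10.
Check: 10·11/2 = 55. ✓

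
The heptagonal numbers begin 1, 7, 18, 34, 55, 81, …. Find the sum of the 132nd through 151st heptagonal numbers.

998530

Σ i(5i−3)/2 = (5Σi² − 3Σi) / 2 over i = 132..151.
Σi = 11476 − 8646 = 2830 and Σi² = 1159076 − 757966 = 401110.
(5·401110 − 3·2830) / 2 = 1997060/2 = 998530.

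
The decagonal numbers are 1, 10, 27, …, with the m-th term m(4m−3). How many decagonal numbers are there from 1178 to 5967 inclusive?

22

The n-th decagonal number is n(4n−3).
Smallest index with value ≥ 1178: n = 18 (giving 1242).
Largest index with value ≤ 5967: n = 39 (giving 5967).
Indices 18 through 39: 22 terms.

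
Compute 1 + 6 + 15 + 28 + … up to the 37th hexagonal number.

Σ i(2i−1) = 2Σi² − Σi over i = 1..37.
Σi = 703 and Σi² = 17575.
2·17575 − 1·703 = 34447.

34447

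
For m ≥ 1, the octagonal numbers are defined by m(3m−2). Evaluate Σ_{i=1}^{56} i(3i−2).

Σ i(3i−2) = 3Σi² − 2Σi over i = 1..56.
Σi = 1596 and Σi² = 60116.
3·60116 − 2·1596 = 177156.

177156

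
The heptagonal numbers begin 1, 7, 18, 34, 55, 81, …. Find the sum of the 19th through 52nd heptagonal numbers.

Σ i(5i−3)/2 = (5Σi² − 3Σi) / 2 over i = 19..52.
Σi = 1378 − 171 = 1207 and Σi² = 48230 − 2109 = 46121.
(5·46121 − 3·1207) / 2 = 226984/2 = 113492.

113492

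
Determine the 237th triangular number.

28203

The 237th triangular number is n(n+1)/2 with n = 237.
237·238/2 = 56406/2 = 28203.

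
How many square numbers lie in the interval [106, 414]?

10

The n-th square number is n².
Smallest index with value ≥ 106: n = 11 (giving 121).
Largest index with value ≤ 414: n = 20 (giving 400).
Indices 11 through 20: 10 terms.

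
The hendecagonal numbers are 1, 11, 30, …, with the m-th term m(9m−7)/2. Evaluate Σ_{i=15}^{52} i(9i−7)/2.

Σ i(9i−7)/2 = (9Σi² − 7Σi) / 2 over i = 15..52.
Σi = 1378 − 105 = 1273 and Σi² = 48230 − 1015 = 47215.
(9·47215 − 7·1273) / 2 = 416024/2 = 208012.

208012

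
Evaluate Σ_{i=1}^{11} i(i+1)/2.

286

Σ i(i+1)/2 = (Σi² + Σi) / 2 over i = 1..11.
Σi = 66 and Σi² = 506.
(1·506 + 1·66) / 2 = 572/2 = 286.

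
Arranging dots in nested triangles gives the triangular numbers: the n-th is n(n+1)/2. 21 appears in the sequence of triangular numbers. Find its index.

Set n(n+1)/2 = 21, giving n² + n − 42 = 0.
The discriminant is 1 + 8·21 = 169, and √169 = 13.
So n = (-1 + 13) / 2 = 12/2 = 6.
Check: 6·7/2 = 21. ✓

6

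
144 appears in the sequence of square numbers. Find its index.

12

We need n² = 144, so n = √144 = 12.
Check: 12² = 144. ✓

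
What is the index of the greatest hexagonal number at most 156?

Solve n(2n−1) ≤ 156 for integer n.
n = 9 gives 153 ≤ 156, while n = 10 gives 190 > 156; so the answer is index 9.

9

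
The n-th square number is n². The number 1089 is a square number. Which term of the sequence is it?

33

We need n² = 1089, so n = √1089 = 33.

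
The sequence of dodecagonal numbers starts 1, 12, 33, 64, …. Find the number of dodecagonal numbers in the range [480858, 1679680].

270

The n-th dodecagonal number is n(5n−4).
Smallest index with value ≥ 480858: n = 311 (giving 482361).
Largest index with value ≤ 1679680: n = 580 (giving 1679680).
Indices 311 through 580: 270 terms.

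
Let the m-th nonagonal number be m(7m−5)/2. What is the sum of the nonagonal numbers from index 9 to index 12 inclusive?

Σ i(7i−5)/2 = (7Σi² − 5Σi) / 2 over i = 9..12.
Σi = 78 − 36 = 42 and Σi² = 650 − 204 = 446.
(7·446 − 5·42) / 2 = 2912/2 = 1456.

1456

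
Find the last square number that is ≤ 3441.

Solve n² ≤ 3441 for integer n.
n = 58 gives 3364 ≤ 3441, while n = 59 gives 3481 > 3441; so the answer is 3364.

3364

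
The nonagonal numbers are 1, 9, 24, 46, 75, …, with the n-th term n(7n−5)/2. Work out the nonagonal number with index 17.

969

17·(7·17 − 5)/2 = 17·114/2 = 17·57 = 969.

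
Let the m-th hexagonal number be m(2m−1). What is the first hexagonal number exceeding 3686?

Solve n(2n−1) > 3686 for integer n.
The largest n with value ≤ 3686 is 43 (since 3655 ≤ 3686 < 3828), so the first above is n = 44, value 3828.

3828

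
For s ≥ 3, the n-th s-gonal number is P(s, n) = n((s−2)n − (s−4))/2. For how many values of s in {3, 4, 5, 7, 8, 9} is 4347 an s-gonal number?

2

s = 3: P(3, 92) = 4278 and P(3, 93) = 4371; 4347 is not s-gonal.
s = 4: P(4, 65) = 4225 and P(4, 66) = 4356; 4347 is not s-gonal.
s = 5: P(5, 54) = 4347. ✓
s = 7: P(7, 42) = 4347. ✓
s = 8: P(8, 38) = 4256 and P(8, 39) = 4485; 4347 is not s-gonal.
s = 9: P(9, 35) = 4200 and P(9, 36) = 4446; 4347 is not s-gonal.
Hits: s ∈ {5, 7} → 2.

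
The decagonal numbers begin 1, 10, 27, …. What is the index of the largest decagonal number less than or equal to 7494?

Solve n(4n−3) ≤ 7494 for integer n.
n = 43 gives 7267 ≤ 7494, while n = 44 gives 7612 > 7494; so the answer is index 43.

43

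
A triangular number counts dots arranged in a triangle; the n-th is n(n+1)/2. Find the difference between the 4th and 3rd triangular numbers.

4

Consecutive triangular numbers differ by n: T_{4} − T_{3} = 4.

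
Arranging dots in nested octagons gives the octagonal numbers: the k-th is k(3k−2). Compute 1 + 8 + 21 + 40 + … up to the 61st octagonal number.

228811

Σ i(3i−2) = 3Σi² − 2Σi over i = 1..61.
Σi = 1891 and Σi² = 77531.
3·77531 − 2·1891 = 228811.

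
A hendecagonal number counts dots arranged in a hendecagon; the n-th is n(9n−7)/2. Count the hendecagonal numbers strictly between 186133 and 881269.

239

The n-th hendecagonal number is n(9n−7)/2.
Smallest index with value > 186133: n = 204 (giving 186558).
Largest index with value < 881269: n = 442 (giving 877591).
Indices 204 through 442: 239 terms.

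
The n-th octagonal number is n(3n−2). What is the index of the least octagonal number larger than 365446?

350

Solve n(3n−2) > 365446 for integer n.
The largest n with value ≤ 365446 is 349 (since 364705 ≤ 365446 < 366800), so the first above is n = 350, value 366800.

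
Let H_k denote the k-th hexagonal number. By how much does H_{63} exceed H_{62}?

Consecutive hexagonal numbers differ by 4n − 3: here 4·63 − 3 = 249.

249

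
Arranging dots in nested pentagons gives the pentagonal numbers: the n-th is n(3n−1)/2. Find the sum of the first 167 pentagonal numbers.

2342676

Σ i(3i−1)/2 = (3Σi² − Σi) / 2 over i = 1..167.
Σi = 14028 and Σi² = 1566460.
(3·1566460 − 1·14028) / 2 = 4685352/2 = 2342676.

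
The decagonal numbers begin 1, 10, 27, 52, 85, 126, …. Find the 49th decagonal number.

9457

The 49th decagonal number is n(4n−3) with n = 49.
49·(4·49 − 3) = 49·193 = 9457.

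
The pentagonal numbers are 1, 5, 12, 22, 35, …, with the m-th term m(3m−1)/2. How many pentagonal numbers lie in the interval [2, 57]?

5

The n-th pentagonal number is n(3n−1)/2.
Smallest index with value ≥ 2: n = 2 (giving 5).
Largest index with value ≤ 57: n = 6 (giving 51).
Indices 2 through 6: 5 terms.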